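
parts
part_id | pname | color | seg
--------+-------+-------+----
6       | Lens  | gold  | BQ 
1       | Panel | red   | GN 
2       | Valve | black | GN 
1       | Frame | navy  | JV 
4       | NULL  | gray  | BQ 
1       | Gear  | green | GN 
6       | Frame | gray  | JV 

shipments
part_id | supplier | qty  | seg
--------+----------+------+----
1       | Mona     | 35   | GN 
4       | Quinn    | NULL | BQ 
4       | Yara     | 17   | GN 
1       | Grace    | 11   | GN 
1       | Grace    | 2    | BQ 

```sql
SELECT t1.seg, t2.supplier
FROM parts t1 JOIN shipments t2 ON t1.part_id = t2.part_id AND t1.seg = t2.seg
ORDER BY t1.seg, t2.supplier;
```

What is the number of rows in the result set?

5

INNER JOIN keeps only pairs where the ON condition holds.
Matching on t1.part_id = t2.part_id AND t1.seg = t2.seg.
Matched pairs: 5.
Total: 5 rows.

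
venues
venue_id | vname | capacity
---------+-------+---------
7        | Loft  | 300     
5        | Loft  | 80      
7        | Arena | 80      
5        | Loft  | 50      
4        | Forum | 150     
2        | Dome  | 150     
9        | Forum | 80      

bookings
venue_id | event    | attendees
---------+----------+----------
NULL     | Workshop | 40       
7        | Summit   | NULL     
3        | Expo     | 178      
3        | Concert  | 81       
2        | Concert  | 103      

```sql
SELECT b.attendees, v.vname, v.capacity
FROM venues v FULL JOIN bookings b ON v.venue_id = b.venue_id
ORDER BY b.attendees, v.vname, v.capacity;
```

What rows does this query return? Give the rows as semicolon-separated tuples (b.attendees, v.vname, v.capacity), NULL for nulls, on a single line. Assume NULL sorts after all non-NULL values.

FULL OUTER JOIN keeps every row from both sides; unmatched rows get NULL for the other side's columns.
Matching on v.venue_id = b.venue_id. A NULL in a compared column never satisfies the condition.
Matched pairs: 3; unmatched v rows kept: 4; unmatched b rows kept: 3.

(40, NULL, NULL); (81, NULL, NULL); (103, Dome, 150); (178, NULL, NULL); (NULL, Arena, 80); (NULL, Forum, 80); (NULL, Forum, 150); (NULL, Loft, 50); (NULL, Loft, 80); (NULL, Loft, 300)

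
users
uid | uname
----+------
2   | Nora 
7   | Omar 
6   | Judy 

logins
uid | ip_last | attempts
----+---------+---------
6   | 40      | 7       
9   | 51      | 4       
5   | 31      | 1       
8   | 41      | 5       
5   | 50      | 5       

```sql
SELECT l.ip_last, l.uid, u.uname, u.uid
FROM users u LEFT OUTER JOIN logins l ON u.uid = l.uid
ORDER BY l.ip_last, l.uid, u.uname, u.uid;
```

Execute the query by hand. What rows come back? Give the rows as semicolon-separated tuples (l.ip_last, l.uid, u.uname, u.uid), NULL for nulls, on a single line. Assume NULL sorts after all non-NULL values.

(40, 6, Judy, 6); (NULL, NULL, Nora, 2); (NULL, NULL, Omar, 7)

LEFT JOIN keeps every row from `users`; unmatched rows get NULL for `logins`'s columns.
Matching on u.uid = l.uid.
- u row (uid=2): no match → kept, l columns NULL.
- u row (uid=7): no match → kept, l columns NULL.
- u row (uid=6): matches 1 l row(s) → 1 output row(s).
After projecting and ordering:
l.ip_last | l.uid | u.uname | u.uid
40 | 6 | Judy | 6
NULL | NULL | Nora | 2
NULL | NULL | Omar | 7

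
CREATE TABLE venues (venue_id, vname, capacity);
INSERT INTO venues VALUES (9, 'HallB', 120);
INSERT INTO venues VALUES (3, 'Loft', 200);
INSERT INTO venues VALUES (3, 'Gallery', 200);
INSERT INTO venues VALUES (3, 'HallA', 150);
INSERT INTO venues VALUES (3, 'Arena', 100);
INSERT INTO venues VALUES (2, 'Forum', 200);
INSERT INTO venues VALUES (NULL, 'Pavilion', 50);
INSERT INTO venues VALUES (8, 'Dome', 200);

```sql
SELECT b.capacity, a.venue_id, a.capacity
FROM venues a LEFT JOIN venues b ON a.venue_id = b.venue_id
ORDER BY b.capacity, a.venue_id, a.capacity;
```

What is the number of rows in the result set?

20

LEFT JOIN keeps every row from `venues a`; unmatched rows get NULL for `venues b`'s columns.
Matching on a.venue_id = b.venue_id. A NULL in a compared column never satisfies the condition.
- a (venue_id=9) pairs with 1 row(s) of b.
- a (venue_id=3) pairs with 4 row(s) of b.
- a (venue_id=3) pairs with 4 row(s) of b.
- a (venue_id=3) pairs with 4 row(s) of b.
- a (venue_id=3) pairs with 4 row(s) of b.
- a (venue_id=2) pairs with 1 row(s) of b.
- a (venue_id=NULL) has no partner → padded with NULL.
- a (venue_id=8) pairs with 1 row(s) of b.
Total: 19 matched + 1 padded = 20 rows.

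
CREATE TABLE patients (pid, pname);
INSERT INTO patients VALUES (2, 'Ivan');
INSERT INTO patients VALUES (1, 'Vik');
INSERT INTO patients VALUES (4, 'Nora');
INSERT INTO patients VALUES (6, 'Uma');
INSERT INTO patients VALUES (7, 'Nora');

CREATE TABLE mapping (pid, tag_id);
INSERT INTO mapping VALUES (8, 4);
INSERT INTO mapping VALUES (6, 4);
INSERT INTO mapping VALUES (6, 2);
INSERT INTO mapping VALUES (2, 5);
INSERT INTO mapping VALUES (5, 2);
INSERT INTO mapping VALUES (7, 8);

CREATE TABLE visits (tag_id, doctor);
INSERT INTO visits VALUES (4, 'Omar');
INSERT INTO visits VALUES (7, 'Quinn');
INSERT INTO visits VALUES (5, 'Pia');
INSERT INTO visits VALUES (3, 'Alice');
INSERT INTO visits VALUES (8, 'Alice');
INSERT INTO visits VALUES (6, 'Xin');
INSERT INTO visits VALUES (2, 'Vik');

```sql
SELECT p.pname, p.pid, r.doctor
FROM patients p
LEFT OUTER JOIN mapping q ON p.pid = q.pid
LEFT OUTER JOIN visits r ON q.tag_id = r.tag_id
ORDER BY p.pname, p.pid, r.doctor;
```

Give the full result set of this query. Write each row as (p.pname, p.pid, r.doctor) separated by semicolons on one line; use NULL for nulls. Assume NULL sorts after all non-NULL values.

(Ivan, 2, Pia); (Nora, 4, NULL); (Nora, 7, Alice); (Uma, 6, Omar); (Uma, 6, Vik); (Vik, 1, NULL)

Joins associate left-to-right: patients LEFT JOIN mapping on pid gives 6 intermediate row(s).
Then LEFT JOIN `visits r` on tag_id: each of those 6 rows is kept; rows whose q.tag_id has no match in r get NULL for r's columns.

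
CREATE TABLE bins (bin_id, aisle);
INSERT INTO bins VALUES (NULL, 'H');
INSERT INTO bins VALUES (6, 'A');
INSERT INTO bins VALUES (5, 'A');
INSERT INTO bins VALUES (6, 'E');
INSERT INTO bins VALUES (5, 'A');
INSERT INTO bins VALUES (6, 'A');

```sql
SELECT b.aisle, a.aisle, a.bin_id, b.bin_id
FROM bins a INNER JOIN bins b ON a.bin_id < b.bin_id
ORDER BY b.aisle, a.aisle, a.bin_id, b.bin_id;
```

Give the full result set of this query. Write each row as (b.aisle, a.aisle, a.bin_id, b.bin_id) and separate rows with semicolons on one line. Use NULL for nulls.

(A, A, 5, 6); (A, A, 5, 6); (A, A, 5, 6); (A, A, 5, 6); (E, A, 5, 6); (E, A, 5, 6)

INNER JOIN keeps only pairs where the ON condition holds.
Matching on a.bin_id < b.bin_id. A NULL in a compared column never satisfies the condition.
- a (bin_id=NULL) has no partner → excluded.
- a (bin_id=6) has no partner → excluded.
- a (bin_id=5) pairs with 3 row(s) of b.
- a (bin_id=6) has no partner → excluded.
- a (bin_id=5) pairs with 3 row(s) of b.
- a (bin_id=6) has no partner → excluded.
After projecting and ordering:
b.aisle | a.aisle | a.bin_id | b.bin_id
A | A | 5 | 6
A | A | 5 | 6
A | A | 5 | 6
A | A | 5 | 6
E | A | 5 | 6
E | A | 5 | 6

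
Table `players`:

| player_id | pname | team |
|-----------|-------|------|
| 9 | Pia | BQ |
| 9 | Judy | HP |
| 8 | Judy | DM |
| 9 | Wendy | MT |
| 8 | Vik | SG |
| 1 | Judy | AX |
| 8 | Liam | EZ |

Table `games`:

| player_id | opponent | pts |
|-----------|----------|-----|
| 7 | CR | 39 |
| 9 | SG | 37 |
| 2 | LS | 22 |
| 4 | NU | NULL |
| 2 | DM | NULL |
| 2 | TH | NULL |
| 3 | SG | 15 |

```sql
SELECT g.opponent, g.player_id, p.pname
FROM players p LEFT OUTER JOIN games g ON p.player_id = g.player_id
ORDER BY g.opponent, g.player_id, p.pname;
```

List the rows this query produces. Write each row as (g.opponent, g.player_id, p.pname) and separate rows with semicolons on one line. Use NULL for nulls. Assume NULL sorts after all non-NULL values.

LEFT JOIN keeps every row from `players`; unmatched rows get NULL for `games`'s columns.
Matching on p.player_id = g.player_id.
- player_id=9: 1 matching g row(s), so 1 row(s) emitted.
- player_id=9: 1 matching g row(s), so 1 row(s) emitted.
- player_id=8: no g row matches, row kept with g columns NULL.
- player_id=9: 1 matching g row(s), so 1 row(s) emitted.
- player_id=8: no g row matches, row kept with g columns NULL.
- player_id=1: no g row matches, row kept with g columns NULL.
- player_id=8: no g row matches, row kept with g columns NULL.
After projecting and ordering:
g.opponent | g.player_id | p.pname
SG | 9 | Judy
SG | 9 | Pia
SG | 9 | Wendy
NULL | NULL | Judy
NULL | NULL | Judy
NULL | NULL | Liam
NULL | NULL | Vik

(SG, 9, Judy); (SG, 9, Pia); (SG, 9, Wendy); (NULL, NULL, Judy); (NULL, NULL, Judy); (NULL, NULL, Liam); (NULL, NULL, Vik)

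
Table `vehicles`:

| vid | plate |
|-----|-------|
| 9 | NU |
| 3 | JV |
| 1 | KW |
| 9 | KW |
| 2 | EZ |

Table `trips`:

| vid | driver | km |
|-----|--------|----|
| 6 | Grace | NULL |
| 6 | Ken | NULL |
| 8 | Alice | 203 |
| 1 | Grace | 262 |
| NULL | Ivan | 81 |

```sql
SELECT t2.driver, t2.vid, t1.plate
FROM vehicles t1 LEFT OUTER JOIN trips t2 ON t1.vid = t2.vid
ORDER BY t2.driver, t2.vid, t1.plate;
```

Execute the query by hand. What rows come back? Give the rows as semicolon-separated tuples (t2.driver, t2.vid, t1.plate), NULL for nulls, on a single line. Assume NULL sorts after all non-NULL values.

LEFT JOIN keeps every row from `vehicles`; unmatched rows get NULL for `trips`'s columns.
Matching on t1.vid = t2.vid. A NULL in a compared column never satisfies the condition.
- vid=9: no t2 row matches, row kept with t2 columns NULL.
- vid=3: no t2 row matches, row kept with t2 columns NULL.
- vid=1: 1 matching t2 row(s), so 1 row(s) emitted.
- vid=9: no t2 row matches, row kept with t2 columns NULL.
- vid=2: no t2 row matches, row kept with t2 columns NULL.
After projecting and ordering:
t2.driver | t2.vid | t1.plate
Grace | 1 | KW
NULL | NULL | EZ
NULL | NULL | JV
NULL | NULL | KW
NULL | NULL | NU

(Grace, 1, KW); (NULL, NULL, EZ); (NULL, NULL, JV); (NULL, NULL, KW); (NULL, NULL, NU)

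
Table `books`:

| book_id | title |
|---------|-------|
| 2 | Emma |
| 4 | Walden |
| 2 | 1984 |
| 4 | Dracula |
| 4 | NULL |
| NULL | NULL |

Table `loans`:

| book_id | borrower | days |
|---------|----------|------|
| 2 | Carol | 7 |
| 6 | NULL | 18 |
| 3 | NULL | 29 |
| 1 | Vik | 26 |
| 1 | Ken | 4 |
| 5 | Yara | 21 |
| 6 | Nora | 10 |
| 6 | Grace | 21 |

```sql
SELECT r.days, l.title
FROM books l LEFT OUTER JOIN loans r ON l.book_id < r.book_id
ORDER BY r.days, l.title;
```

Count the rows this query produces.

LEFT JOIN keeps every row from `books`; unmatched rows get NULL for `loans`'s columns.
Matching on l.book_id < r.book_id. A NULL in a compared column never satisfies the condition.
- book_id=2: 5 matching r row(s), so 5 row(s) emitted.
- book_id=4: 4 matching r row(s), so 4 row(s) emitted.
- book_id=2: 5 matching r row(s), so 5 row(s) emitted.
- book_id=4: 4 matching r row(s), so 4 row(s) emitted.
- book_id=4: 4 matching r row(s), so 4 row(s) emitted.
- book_id=NULL: no r row matches, row kept with r columns NULL.
Total: 22 matched + 1 padded = 23 rows.

23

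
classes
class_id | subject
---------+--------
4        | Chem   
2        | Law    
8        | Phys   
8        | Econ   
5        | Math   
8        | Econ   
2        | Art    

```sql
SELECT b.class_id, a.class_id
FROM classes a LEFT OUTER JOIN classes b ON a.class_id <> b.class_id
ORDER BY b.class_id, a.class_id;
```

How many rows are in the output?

LEFT JOIN keeps every row from `classes a`; unmatched rows get NULL for `classes b`'s columns.
Matching on a.class_id <> b.class_id.
- a (class_id=4) pairs with 6 row(s) of b.
- a (class_id=2) pairs with 5 row(s) of b.
- a (class_id=8) pairs with 4 row(s) of b.
- a (class_id=8) pairs with 4 row(s) of b.
- a (class_id=5) pairs with 6 row(s) of b.
- a (class_id=8) pairs with 4 row(s) of b.
- a (class_id=2) pairs with 5 row(s) of b.
Total: 34 rows.

34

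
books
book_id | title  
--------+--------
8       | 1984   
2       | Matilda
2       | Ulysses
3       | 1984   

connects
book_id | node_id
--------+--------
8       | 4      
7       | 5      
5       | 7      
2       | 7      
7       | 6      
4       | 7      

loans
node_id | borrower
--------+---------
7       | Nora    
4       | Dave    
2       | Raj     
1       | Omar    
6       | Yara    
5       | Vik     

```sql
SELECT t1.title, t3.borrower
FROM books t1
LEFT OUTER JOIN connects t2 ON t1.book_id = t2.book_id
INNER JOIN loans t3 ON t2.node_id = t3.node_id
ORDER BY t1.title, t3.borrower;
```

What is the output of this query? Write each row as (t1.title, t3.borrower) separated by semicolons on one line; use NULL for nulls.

Step 1 — t1 LEFT JOIN t2 on book_id → 4 row(s).
Then INNER JOIN `loans t3` on node_id: keep only rows whose t2.node_id appears in t3.

(1984, Dave); (Matilda, Nora); (Ulysses, Nora)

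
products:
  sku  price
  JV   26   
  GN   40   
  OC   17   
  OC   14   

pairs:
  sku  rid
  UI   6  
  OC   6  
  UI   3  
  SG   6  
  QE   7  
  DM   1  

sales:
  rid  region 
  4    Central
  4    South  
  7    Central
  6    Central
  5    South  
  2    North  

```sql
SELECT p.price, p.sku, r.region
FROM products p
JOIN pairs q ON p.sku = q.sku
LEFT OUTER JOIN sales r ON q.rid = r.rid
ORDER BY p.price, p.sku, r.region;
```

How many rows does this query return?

2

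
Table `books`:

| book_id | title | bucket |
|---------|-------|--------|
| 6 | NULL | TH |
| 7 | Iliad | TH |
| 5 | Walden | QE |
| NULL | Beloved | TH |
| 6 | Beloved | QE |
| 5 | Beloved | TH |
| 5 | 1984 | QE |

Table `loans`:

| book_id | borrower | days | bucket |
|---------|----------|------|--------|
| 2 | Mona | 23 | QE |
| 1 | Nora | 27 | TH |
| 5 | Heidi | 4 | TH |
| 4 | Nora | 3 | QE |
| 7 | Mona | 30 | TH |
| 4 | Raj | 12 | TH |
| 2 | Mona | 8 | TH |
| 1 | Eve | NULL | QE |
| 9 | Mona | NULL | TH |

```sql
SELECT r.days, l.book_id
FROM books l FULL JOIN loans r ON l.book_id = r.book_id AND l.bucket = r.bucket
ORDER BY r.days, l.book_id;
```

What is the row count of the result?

14

FULL OUTER JOIN keeps every row from both sides; unmatched rows get NULL for the other side's columns.
Matching on l.book_id = r.book_id AND l.bucket = r.bucket. A NULL in a compared column never satisfies the condition.
- l row (book_id=6, bucket=TH): no match → kept, r columns NULL.
- l row (book_id=7, bucket=TH): matches 1 r row(s) → 1 output row(s).
- l row (book_id=5, bucket=QE): no match → kept, r columns NULL.
- l row (book_id=NULL, bucket=TH): no match → kept, r columns NULL.
- l row (book_id=6, bucket=QE): no match → kept, r columns NULL.
- l row (book_id=5, bucket=TH): matches 1 r row(s) → 1 output row(s).
- l row (book_id=5, bucket=QE): no match → kept, r columns NULL.
- 7 r row(s) had no l match → kept, l columns NULL.
Total: 2 matched + 12 padded = 14 rows.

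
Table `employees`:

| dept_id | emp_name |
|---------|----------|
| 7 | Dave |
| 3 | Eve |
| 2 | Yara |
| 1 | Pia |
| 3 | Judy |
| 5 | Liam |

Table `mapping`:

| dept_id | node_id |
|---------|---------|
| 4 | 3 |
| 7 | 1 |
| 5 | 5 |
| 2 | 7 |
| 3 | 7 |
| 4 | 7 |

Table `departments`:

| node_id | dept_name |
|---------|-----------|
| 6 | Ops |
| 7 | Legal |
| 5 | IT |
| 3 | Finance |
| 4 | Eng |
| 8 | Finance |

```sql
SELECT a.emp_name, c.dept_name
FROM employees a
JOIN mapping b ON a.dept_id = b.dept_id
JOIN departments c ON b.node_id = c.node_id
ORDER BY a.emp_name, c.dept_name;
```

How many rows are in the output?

Evaluate left to right. First `employees a INNER JOIN mapping b` on dept_id: 5 row(s).
Then INNER JOIN `departments c` on node_id: keep only rows whose b.node_id appears in c.
Result: 4 row(s).

4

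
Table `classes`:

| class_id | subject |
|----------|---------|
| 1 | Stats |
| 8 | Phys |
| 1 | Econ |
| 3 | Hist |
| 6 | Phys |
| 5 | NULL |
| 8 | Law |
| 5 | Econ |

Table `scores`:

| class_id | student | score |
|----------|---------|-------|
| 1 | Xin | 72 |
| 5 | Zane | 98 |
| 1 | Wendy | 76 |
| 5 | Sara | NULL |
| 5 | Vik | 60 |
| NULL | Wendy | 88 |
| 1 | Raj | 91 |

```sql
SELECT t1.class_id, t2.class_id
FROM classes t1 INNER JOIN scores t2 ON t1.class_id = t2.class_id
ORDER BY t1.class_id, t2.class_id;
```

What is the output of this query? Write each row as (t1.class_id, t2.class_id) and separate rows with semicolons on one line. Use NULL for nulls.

(1, 1); (1, 1); (1, 1); (1, 1); (1, 1); (1, 1); (5, 5); (5, 5); (5, 5); (5, 5); (5, 5); (5, 5)

INNER JOIN keeps only pairs where the ON condition holds.
Matching on t1.class_id = t2.class_id. A NULL in a compared column never satisfies the condition.
- t1 row (class_id=1): matches 3 t2 row(s) → 3 output row(s).
- t1 row (class_id=8): no match → dropped.
- t1 row (class_id=1): matches 3 t2 row(s) → 3 output row(s).
- t1 row (class_id=3): no match → dropped.
- t1 row (class_id=6): no match → dropped.
- t1 row (class_id=5): matches 3 t2 row(s) → 3 output row(s).
- t1 row (class_id=8): no match → dropped.
- t1 row (class_id=5): matches 3 t2 row(s) → 3 output row(s).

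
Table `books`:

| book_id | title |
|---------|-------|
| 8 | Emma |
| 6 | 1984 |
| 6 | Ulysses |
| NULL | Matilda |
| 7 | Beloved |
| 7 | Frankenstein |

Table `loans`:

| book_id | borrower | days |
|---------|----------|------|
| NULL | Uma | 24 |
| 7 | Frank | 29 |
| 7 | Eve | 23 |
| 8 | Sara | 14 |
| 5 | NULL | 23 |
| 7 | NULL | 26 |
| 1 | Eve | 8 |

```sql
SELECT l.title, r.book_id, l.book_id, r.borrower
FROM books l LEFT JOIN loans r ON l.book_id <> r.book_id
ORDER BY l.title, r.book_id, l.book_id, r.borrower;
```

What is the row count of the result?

LEFT JOIN keeps every row from `books`; unmatched rows get NULL for `loans`'s columns.
Matching on l.book_id <> r.book_id. A NULL in a compared column never satisfies the condition.
Matched pairs: 23; unmatched l rows kept: 1.
Total: 23 matched + 1 padded = 24 rows.

24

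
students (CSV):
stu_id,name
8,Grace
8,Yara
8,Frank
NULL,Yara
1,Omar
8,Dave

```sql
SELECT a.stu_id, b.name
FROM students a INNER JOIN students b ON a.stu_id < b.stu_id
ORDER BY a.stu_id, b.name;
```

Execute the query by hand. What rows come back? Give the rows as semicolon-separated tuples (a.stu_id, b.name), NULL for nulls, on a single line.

INNER JOIN keeps only pairs where the ON condition holds.
Matching on a.stu_id < b.stu_id. A NULL in a compared column never satisfies the condition.
- a row (stu_id=8): no match → dropped.
- a row (stu_id=8): no match → dropped.
- a row (stu_id=8): no match → dropped.
- a row (stu_id=NULL): no match → dropped.
- a row (stu_id=1): matches 4 b row(s) → 4 output row(s).
- a row (stu_id=8): no match → dropped.
After projecting and ordering:
a.stu_id | b.name
1 | Dave
1 | Frank
1 | Grace
1 | Yara

(1, Dave); (1, Frank); (1, Grace); (1, Yara)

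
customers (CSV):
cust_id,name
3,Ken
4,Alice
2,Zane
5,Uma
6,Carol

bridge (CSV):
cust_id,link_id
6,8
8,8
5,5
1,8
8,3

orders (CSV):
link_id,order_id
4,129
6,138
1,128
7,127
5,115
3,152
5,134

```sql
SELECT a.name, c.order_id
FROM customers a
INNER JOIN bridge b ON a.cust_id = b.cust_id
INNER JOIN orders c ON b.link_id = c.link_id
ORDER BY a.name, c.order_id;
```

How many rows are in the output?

Joins associate left-to-right: customers INNER JOIN bridge on cust_id gives 2 intermediate row(s).
Then INNER JOIN `orders c` on link_id: keep only rows whose b.link_id appears in c.
Result: 2 row(s).

2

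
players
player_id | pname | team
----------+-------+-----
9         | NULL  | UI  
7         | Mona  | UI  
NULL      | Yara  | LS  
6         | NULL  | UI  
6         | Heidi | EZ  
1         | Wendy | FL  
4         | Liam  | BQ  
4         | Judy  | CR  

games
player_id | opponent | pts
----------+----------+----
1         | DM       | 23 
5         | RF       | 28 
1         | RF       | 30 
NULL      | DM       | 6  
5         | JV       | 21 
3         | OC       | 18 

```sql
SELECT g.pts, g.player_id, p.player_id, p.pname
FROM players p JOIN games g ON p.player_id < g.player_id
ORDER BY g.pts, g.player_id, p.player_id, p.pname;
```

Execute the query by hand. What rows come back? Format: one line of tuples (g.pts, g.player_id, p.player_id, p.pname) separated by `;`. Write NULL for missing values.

INNER JOIN keeps only pairs where the ON condition holds.
Matching on p.player_id < g.player_id. A NULL in a compared column never satisfies the condition.
- player_id=9: no matching g row, dropped.
- player_id=7: no matching g row, dropped.
- player_id=NULL: no matching g row, dropped.
- player_id=6: no matching g row, dropped.
- player_id=6: no matching g row, dropped.
- player_id=1: 3 matching g row(s), so 3 row(s) emitted.
- player_id=4: 2 matching g row(s), so 2 row(s) emitted.
- player_id=4: 2 matching g row(s), so 2 row(s) emitted.
After projecting and ordering:
g.pts | g.player_id | p.player_id | p.pname
18 | 3 | 1 | Wendy
21 | 5 | 1 | Wendy
21 | 5 | 4 | Judy
21 | 5 | 4 | Liam
28 | 5 | 1 | Wendy
28 | 5 | 4 | Judy
28 | 5 | 4 | Liam

(18, 3, 1, Wendy); (21, 5, 1, Wendy); (21, 5, 4, Judy); (21, 5, 4, Liam); (28, 5, 1, Wendy); (28, 5, 4, Judy); (28, 5, 4, Liam)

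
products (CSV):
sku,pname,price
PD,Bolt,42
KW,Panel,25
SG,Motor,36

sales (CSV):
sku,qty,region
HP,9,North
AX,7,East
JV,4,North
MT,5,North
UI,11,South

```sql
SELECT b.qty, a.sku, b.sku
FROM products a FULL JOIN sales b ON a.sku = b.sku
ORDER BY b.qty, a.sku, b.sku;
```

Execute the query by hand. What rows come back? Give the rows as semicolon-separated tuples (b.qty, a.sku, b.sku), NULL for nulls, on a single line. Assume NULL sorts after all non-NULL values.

(4, NULL, JV); (5, NULL, MT); (7, NULL, AX); (9, NULL, HP); (11, NULL, UI); (NULL, KW, NULL); (NULL, PD, NULL); (NULL, SG, NULL)

FULL OUTER JOIN keeps every row from both sides; unmatched rows get NULL for the other side's columns.
Matching on a.sku = b.sku.
Matched pairs: 0; unmatched a rows kept: 3; unmatched b rows kept: 5.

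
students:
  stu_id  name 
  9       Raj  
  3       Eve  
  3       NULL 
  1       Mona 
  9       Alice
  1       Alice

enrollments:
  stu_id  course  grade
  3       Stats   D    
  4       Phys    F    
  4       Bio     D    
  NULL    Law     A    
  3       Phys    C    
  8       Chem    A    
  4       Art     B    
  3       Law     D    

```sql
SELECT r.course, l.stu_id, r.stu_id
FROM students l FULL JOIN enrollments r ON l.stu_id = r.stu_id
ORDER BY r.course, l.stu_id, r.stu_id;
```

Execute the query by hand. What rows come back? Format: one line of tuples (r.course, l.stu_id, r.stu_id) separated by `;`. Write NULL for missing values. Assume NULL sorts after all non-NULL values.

(Art, NULL, 4); (Bio, NULL, 4); (Chem, NULL, 8); (Law, 3, 3); (Law, 3, 3); (Law, NULL, NULL); (Phys, 3, 3); (Phys, 3, 3); (Phys, NULL, 4); (Stats, 3, 3); (Stats, 3, 3); (NULL, 1, NULL); (NULL, 1, NULL); (NULL, 9, NULL); (NULL, 9, NULL)

FULL OUTER JOIN keeps every row from both sides; unmatched rows get NULL for the other side's columns.
Matching on l.stu_id = r.stu_id. A NULL in a compared column never satisfies the condition.
- stu_id=9: no r row matches, row kept with r columns NULL.
- stu_id=3: 3 matching r row(s), so 3 row(s) emitted.
- stu_id=3: 3 matching r row(s), so 3 row(s) emitted.
- stu_id=1: no r row matches, row kept with r columns NULL.
- stu_id=9: no r row matches, row kept with r columns NULL.
- stu_id=1: no r row matches, row kept with r columns NULL.
- 5 row(s) from r found no l partner → padded with NULL.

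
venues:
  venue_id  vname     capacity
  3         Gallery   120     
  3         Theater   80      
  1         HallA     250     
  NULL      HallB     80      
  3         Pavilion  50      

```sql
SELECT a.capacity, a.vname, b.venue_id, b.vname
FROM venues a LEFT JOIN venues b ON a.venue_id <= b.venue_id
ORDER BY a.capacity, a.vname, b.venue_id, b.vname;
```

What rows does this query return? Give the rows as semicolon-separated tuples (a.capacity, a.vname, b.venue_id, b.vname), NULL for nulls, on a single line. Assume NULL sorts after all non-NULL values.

LEFT JOIN keeps every row from `venues a`; unmatched rows get NULL for `venues b`'s columns.
Matching on a.venue_id <= b.venue_id. A NULL in a compared column never satisfies the condition.
Matched pairs: 13; unmatched a rows kept: 1.

(50, Pavilion, 3, Gallery); (50, Pavilion, 3, Pavilion); (50, Pavilion, 3, Theater); (80, HallB, NULL, NULL); (80, Theater, 3, Gallery); (80, Theater, 3, Pavilion); (80, Theater, 3, Theater); (120, Gallery, 3, Gallery); (120, Gallery, 3, Pavilion); (120, Gallery, 3, Theater); (250, HallA, 1, HallA); (250, HallA, 3, Gallery); (250, HallA, 3, Pavilion); (250, HallA, 3, Theater)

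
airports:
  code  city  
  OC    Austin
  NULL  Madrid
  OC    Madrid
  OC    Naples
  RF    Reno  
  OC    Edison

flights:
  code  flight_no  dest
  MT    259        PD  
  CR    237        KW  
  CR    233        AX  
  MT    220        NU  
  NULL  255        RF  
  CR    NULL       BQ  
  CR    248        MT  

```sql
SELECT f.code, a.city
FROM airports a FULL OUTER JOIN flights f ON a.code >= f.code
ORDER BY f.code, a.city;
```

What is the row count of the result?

FULL OUTER JOIN keeps every row from both sides; unmatched rows get NULL for the other side's columns.
Matching on a.code >= f.code. A NULL in a compared column never satisfies the condition.
Matched pairs: 30; unmatched a rows kept: 1; unmatched f rows kept: 1.
Total: 30 matched + 2 padded = 32 rows.

32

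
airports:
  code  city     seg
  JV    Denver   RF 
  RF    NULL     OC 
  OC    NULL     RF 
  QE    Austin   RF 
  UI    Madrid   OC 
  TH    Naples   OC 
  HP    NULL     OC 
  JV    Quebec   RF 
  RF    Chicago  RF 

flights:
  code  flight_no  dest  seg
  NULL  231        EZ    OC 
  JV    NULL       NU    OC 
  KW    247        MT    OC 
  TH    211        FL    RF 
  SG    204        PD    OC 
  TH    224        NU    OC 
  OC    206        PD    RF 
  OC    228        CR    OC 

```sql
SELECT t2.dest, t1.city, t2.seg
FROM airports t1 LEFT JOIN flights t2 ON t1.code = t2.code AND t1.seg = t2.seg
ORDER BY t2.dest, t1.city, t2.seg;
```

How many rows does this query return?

LEFT JOIN keeps every row from `airports`; unmatched rows get NULL for `flights`'s columns.
Matching on t1.code = t2.code AND t1.seg = t2.seg. A NULL in a compared column never satisfies the condition.
Matched pairs: 2; unmatched t1 rows kept: 7.
Total: 2 matched + 7 padded = 9 rows.

9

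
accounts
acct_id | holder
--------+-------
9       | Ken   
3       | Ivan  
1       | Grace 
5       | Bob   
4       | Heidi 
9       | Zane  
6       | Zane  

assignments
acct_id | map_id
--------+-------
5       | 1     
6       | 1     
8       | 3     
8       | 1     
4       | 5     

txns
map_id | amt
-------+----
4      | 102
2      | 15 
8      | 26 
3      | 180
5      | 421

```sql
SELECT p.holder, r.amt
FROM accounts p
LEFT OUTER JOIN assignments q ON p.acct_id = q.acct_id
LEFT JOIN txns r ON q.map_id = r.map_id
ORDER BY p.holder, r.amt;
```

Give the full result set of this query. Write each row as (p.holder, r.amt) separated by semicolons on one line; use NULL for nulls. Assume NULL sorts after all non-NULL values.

(Bob, NULL); (Grace, NULL); (Heidi, 421); (Ivan, NULL); (Ken, NULL); (Zane, NULL); (Zane, NULL)

Evaluate left to right. First `accounts p LEFT JOIN assignments q` on acct_id: 7 row(s).
Then LEFT JOIN `txns r` on map_id: each of those 7 rows is kept; rows whose q.map_id has no match in r get NULL for r's columns.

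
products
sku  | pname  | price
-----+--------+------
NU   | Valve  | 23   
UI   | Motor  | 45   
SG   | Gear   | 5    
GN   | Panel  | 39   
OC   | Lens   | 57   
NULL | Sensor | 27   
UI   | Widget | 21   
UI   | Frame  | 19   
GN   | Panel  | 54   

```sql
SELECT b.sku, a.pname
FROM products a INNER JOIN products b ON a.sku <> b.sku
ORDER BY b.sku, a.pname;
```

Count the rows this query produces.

48

INNER JOIN keeps only pairs where the ON condition holds.
Matching on a.sku <> b.sku. A NULL in a compared column never satisfies the condition.
- a (sku=NU) pairs with 7 row(s) of b.
- a (sku=UI) pairs with 5 row(s) of b.
- a (sku=SG) pairs with 7 row(s) of b.
- a (sku=GN) pairs with 6 row(s) of b.
- a (sku=OC) pairs with 7 row(s) of b.
- a (sku=NULL) has no partner → excluded.
- a (sku=UI) pairs with 5 row(s) of b.
- a (sku=UI) pairs with 5 row(s) of b.
- a (sku=GN) pairs with 6 row(s) of b.
Total: 48 rows.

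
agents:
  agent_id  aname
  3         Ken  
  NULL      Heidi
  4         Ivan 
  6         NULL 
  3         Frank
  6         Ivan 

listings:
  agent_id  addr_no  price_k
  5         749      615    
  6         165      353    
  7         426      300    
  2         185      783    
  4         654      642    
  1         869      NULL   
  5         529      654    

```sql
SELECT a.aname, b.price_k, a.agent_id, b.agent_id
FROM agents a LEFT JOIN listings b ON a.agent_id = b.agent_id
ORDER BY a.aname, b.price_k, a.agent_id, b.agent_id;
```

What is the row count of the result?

6

LEFT JOIN keeps every row from `agents`; unmatched rows get NULL for `listings`'s columns.
Matching on a.agent_id = b.agent_id. A NULL in a compared column never satisfies the condition.
Matched pairs: 3; unmatched a rows kept: 3.
Total: 3 matched + 3 padded = 6 rows.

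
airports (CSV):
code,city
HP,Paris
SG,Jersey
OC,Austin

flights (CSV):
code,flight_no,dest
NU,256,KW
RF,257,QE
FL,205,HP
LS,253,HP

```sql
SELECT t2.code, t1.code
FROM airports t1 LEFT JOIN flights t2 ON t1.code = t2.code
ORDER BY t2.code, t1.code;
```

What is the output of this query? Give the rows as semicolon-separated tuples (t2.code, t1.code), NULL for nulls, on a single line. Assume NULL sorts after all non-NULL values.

(NULL, HP); (NULL, OC); (NULL, SG)

LEFT JOIN keeps every row from `airports`; unmatched rows get NULL for `flights`'s columns.
Matching on t1.code = t2.code.
- code=HP: no t2 row matches, row kept with t2 columns NULL.
- code=SG: no t2 row matches, row kept with t2 columns NULL.
- code=OC: no t2 row matches, row kept with t2 columns NULL.
After projecting and ordering:
t2.code | t1.code
NULL | HP
NULL | OC
NULL | SG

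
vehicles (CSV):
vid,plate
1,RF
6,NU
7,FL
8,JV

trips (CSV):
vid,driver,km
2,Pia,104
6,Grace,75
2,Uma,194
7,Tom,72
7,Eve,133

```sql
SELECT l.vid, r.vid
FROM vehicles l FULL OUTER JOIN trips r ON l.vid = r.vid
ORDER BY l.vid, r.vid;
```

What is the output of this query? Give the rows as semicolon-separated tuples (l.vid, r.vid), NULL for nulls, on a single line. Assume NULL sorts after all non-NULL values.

FULL OUTER JOIN keeps every row from both sides; unmatched rows get NULL for the other side's columns.
Matching on l.vid = r.vid.
- vid=1: no r row matches, row kept with r columns NULL.
- vid=6: 1 matching r row(s), so 1 row(s) emitted.
- vid=7: 2 matching r row(s), so 2 row(s) emitted.
- vid=8: no r row matches, row kept with r columns NULL.
- plus 2 unmatched r row(s), each kept with NULL l columns.
After projecting and ordering:
l.vid | r.vid
1 | NULL
6 | 6
7 | 7
7 | 7
8 | NULL
NULL | 2
NULL | 2

(1, NULL); (6, 6); (7, 7); (7, 7); (8, NULL); (NULL, 2); (NULL, 2)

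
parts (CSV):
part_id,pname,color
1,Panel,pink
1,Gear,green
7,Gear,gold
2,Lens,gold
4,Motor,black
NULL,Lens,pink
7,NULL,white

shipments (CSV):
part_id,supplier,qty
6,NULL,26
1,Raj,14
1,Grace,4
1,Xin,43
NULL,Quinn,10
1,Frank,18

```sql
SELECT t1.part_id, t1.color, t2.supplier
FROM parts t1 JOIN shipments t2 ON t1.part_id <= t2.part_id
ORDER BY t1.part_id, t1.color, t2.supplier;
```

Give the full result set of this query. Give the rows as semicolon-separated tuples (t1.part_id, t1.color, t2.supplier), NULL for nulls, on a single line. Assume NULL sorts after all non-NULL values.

INNER JOIN keeps only pairs where the ON condition holds.
Matching on t1.part_id <= t2.part_id. A NULL in a compared column never satisfies the condition.
- t1 (part_id=1) pairs with 5 row(s) of t2.
- t1 (part_id=1) pairs with 5 row(s) of t2.
- t1 (part_id=7) has no partner → excluded.
- t1 (part_id=2) pairs with 1 row(s) of t2.
- t1 (part_id=4) pairs with 1 row(s) of t2.
- t1 (part_id=NULL) has no partner → excluded.
- t1 (part_id=7) has no partner → excluded.

(1, green, Frank); (1, green, Grace); (1, green, Raj); (1, green, Xin); (1, green, NULL); (1, pink, Frank); (1, pink, Grace); (1, pink, Raj); (1, pink, Xin); (1, pink, NULL); (2, gold, NULL); (4, black, NULL)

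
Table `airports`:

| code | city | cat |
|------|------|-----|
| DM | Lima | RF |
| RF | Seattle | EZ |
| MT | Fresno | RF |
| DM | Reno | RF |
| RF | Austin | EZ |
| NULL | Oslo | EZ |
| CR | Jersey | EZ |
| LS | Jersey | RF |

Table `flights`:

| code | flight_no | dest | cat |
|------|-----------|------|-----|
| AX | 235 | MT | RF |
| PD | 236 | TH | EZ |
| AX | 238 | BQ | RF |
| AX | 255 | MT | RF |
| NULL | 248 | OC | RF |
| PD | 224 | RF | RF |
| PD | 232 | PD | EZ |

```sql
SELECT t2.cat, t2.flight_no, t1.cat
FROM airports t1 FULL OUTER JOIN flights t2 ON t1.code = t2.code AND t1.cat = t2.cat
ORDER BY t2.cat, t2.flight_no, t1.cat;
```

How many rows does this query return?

FULL OUTER JOIN keeps every row from both sides; unmatched rows get NULL for the other side's columns.
Matching on t1.code = t2.code AND t1.cat = t2.cat. A NULL in a compared column never satisfies the condition.
Matched pairs: 0; unmatched t1 rows kept: 8; unmatched t2 rows kept: 7.
Total: 0 matched + 15 padded = 15 rows.

15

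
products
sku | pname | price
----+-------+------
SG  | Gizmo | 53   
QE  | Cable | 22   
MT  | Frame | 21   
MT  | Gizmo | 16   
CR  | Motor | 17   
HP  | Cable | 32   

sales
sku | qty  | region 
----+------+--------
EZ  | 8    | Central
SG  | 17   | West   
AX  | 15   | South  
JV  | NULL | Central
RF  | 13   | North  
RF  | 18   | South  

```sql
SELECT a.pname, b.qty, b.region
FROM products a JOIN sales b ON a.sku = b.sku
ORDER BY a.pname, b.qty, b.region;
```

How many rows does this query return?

INNER JOIN keeps only pairs where the ON condition holds.
Matching on a.sku = b.sku.
- a row (sku=SG): matches 1 b row(s) → 1 output row(s).
- a row (sku=QE): no match → dropped.
- a row (sku=MT): no match → dropped.
- a row (sku=MT): no match → dropped.
- a row (sku=CR): no match → dropped.
- a row (sku=HP): no match → dropped.
Total: 1 rows.

1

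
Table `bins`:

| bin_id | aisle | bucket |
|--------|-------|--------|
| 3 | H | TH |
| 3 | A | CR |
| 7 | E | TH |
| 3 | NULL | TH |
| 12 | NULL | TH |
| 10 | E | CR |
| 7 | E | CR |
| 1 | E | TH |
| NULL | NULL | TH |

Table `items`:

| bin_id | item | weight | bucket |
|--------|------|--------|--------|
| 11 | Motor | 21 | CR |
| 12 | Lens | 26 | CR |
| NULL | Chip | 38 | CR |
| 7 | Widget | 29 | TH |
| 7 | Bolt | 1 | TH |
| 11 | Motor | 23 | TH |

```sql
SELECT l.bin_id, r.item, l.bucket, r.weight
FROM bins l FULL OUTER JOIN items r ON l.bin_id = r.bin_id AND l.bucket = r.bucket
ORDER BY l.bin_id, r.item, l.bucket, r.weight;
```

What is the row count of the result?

14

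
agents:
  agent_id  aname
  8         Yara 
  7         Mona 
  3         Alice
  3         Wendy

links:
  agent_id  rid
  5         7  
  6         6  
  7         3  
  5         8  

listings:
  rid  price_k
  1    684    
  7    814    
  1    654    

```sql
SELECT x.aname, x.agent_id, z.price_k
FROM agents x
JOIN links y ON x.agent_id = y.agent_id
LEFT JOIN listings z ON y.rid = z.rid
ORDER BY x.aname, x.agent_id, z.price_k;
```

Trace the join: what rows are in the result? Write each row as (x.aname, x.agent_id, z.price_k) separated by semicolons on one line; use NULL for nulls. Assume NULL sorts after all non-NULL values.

(Mona, 7, NULL)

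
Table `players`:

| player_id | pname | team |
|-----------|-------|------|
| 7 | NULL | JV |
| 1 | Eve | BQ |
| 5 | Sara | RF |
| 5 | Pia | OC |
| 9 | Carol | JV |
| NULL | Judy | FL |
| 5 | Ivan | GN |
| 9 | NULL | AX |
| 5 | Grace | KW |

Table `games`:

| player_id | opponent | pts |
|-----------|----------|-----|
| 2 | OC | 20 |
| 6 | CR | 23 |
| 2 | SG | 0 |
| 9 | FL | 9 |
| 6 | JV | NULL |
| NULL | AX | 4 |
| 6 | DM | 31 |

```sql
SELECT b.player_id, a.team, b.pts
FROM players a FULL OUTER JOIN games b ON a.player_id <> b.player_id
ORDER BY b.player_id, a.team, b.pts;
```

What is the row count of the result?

48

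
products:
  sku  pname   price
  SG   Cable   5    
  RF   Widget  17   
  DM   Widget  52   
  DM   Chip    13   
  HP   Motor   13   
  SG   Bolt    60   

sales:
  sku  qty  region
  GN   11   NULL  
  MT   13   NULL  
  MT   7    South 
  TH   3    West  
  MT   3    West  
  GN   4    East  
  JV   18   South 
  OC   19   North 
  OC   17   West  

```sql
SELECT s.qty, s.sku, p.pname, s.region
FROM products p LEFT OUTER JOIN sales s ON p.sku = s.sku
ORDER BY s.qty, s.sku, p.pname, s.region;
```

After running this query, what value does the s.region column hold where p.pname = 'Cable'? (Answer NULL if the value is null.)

NULL

LEFT JOIN keeps every row from `products`; unmatched rows get NULL for `sales`'s columns.
Matching on p.sku = s.sku.
Matched pairs: 0; unmatched p rows kept: 6.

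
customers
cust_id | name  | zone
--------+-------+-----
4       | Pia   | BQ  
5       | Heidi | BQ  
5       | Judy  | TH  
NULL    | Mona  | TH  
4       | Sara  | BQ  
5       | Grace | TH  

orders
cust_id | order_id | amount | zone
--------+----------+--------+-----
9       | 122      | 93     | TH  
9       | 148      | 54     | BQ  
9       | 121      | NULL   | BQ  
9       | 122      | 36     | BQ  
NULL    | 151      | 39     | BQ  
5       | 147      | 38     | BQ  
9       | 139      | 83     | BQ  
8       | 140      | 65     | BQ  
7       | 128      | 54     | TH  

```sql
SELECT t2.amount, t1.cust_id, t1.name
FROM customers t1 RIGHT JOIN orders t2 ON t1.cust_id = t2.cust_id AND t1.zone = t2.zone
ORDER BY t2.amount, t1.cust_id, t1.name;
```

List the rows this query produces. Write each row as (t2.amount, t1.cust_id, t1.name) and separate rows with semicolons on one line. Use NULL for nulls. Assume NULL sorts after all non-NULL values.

RIGHT JOIN keeps every row from `orders`; unmatched rows get NULL for `customers`'s columns.
Matching on t1.cust_id = t2.cust_id AND t1.zone = t2.zone. A NULL in a compared column never satisfies the condition.
Matched pairs: 1; unmatched t2 rows kept: 8.

(36, NULL, NULL); (38, 5, Heidi); (39, NULL, NULL); (54, NULL, NULL); (54, NULL, NULL); (65, NULL, NULL); (83, NULL, NULL); (93, NULL, NULL); (NULL, NULL, NULL)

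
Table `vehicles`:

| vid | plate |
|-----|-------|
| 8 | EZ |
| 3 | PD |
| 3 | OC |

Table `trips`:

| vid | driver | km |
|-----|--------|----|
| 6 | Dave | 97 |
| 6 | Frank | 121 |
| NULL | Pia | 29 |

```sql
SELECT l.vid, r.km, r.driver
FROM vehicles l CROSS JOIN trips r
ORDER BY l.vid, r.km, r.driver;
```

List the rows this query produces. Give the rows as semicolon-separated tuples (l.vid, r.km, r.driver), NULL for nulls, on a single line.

CROSS JOIN pairs every row of `vehicles` with every row of `trips`: 3 × 3 = 9 rows.
After projecting and ordering:
l.vid | r.km | r.driver
3 | 29 | Pia
3 | 29 | Pia
3 | 97 | Dave
3 | 97 | Dave
3 | 121 | Frank
3 | 121 | Frank
8 | 29 | Pia
8 | 97 | Dave
8 | 121 | Frank

(3, 29, Pia); (3, 29, Pia); (3, 97, Dave); (3, 97, Dave); (3, 121, Frank); (3, 121, Frank); (8, 29, Pia); (8, 97, Dave); (8, 121, Frank)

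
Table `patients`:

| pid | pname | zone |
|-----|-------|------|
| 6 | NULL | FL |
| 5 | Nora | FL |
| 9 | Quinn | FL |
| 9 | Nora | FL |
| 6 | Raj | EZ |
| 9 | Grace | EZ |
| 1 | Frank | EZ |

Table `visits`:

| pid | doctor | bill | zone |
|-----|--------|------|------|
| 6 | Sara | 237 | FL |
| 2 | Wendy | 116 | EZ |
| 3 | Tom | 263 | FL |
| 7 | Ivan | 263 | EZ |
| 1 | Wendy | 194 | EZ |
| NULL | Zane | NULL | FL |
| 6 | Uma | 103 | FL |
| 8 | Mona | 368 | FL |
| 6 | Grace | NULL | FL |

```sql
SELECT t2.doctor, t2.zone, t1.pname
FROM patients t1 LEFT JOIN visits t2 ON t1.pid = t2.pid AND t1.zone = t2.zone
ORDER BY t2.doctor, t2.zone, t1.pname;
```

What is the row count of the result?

LEFT JOIN keeps every row from `patients`; unmatched rows get NULL for `visits`'s columns.
Matching on t1.pid = t2.pid AND t1.zone = t2.zone. A NULL in a compared column never satisfies the condition.
- pid=6, zone=FL: 3 matching t2 row(s), so 3 row(s) emitted.
- pid=5, zone=FL: no t2 row matches, row kept with t2 columns NULL.
- pid=9, zone=FL: no t2 row matches, row kept with t2 columns NULL.
- pid=9, zone=FL: no t2 row matches, row kept with t2 columns NULL.
- pid=6, zone=EZ: no t2 row matches, row kept with t2 columns NULL.
- pid=9, zone=EZ: no t2 row matches, row kept with t2 columns NULL.
- pid=1, zone=EZ: 1 matching t2 row(s), so 1 row(s) emitted.
Total: 4 matched + 5 padded = 9 rows.

9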